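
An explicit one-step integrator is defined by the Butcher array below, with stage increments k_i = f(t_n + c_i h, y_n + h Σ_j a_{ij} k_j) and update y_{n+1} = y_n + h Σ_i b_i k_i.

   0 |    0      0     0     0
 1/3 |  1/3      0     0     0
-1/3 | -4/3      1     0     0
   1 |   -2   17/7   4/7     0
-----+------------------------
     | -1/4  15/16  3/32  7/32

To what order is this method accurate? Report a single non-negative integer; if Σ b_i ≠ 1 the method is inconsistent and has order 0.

4

b = (-1/4, 15/16, 3/32, 7/32)
c = (0, 1/3, -1/3, 1)
Ac = (0, 0, 1/3, 13/21)
Σ b_i: (-1/4)·1 + 15/16·1 + 3/32·1 + 7/32·1 = 1 ✓
b·c: 15/16·1/3 + 3/32·(-1/3) + 7/32·1 = 1/2 ✓
b·c²: 15/16·1/9 + 3/32·1/9 + 7/32·1 = 1/3 ✓
b·Ac: 3/32·1/3 + 7/32·13/21 = 1/6 ✓
b·c³: 15/16·1/27 + 3/32·(-1/27) + 7/32·1 = 1/4 ✓
b·(c∘Ac): 3/32·(-1/9) + 7/32·13/21 = 1/8 ✓
b·Ac²: 3/32·1/9 + 7/32·1/3 = 1/12 ✓
b·A²c: 7/32·4/21 = 1/24 ✓; 4 stages ⇒ order 4.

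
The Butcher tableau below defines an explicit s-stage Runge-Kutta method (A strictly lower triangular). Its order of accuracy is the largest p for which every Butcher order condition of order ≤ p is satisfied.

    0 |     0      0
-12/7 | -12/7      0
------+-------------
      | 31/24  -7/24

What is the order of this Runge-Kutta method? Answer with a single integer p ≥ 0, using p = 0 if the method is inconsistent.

b = (31/24, -7/24)
c = (0, -12/7)
Σ b_i: 31/24·1 + (-7/24)·1 = 1 ✓
b·c: (-7/24)·(-12/7) = 1/2 ✓; 2 stages ⇒ order 2.

2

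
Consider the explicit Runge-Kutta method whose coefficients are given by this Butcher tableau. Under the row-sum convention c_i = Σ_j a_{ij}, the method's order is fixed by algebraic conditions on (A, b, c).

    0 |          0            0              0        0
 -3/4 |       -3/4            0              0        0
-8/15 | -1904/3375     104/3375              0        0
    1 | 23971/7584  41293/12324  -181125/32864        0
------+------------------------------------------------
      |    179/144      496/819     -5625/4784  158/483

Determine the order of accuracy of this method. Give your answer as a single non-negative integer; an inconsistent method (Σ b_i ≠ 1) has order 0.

b = (179/144, 496/819, -5625/4784, 158/483)
c = (0, -3/4, -8/15, 1)
Ac = (0, 0, -26/1125, 539/1264)
Σ b_i: 179/144·1 + 496/819·1 + (-5625/4784)·1 + 158/483·1 = 1 ✓
b·c: 496/819·(-3/4) + (-5625/4784)·(-8/15) + 158/483·1 = 1/2 ✓
b·c²: 496/819·9/16 + (-5625/4784)·64/225 + 158/483·1 = 1/3 ✓
b·Ac: (-5625/4784)·(-26/1125) + 158/483·539/1264 = 1/6 ✓
b·c³: 496/819·(-27/64) + (-5625/4784)·(-512/3375) + 158/483·1 = 1/4 ✓
b·(c∘Ac): (-5625/4784)·208/16875 + 158/483·539/1264 = 1/8 ✓
b·Ac²: (-5625/4784)·13/750 + 158/483·1603/5056 = 1/12 ✓
b·A²c: 158/483·161/1264 = 1/24 ✓; 4 stages ⇒ order 4.

4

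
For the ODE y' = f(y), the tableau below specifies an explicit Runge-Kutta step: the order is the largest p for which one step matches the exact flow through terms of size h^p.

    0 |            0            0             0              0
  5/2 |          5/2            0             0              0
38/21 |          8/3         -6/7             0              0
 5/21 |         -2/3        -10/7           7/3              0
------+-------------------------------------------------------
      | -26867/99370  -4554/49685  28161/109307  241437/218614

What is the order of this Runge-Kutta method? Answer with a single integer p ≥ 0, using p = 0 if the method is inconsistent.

3

b = (-26867/99370, -4554/49685, 28161/109307, 241437/218614)
c = (0, 5/2, 38/21, 5/21)
Ac = (0, 0, -15/7, 41/63)
Σ b_i: (-26867/99370)·1 + (-4554/49685)·1 + 28161/109307·1 + 241437/218614·1 = 1 ✓
b·c: (-4554/49685)·5/2 + 28161/109307·38/21 + 241437/218614·5/21 = 1/2 ✓
b·c²: (-4554/49685)·25/4 + 28161/109307·1444/441 + 241437/218614·25/441 = 1/3 ✓
b·Ac: 28161/109307·(-15/7) + 241437/218614·41/63 = 1/6 ✓
b·c³: (-4554/49685)·125/8 + 28161/109307·54872/9261 + 241437/218614·125/9261 = 100787/922572 ≠ 1/4 ⇒ order 3.
b·(c∘Ac): 28161/109307·(-190/49) + 241437/218614·205/1323 = -148075/178866 ≠ 1/8
b·Ac²: 28161/109307·(-75/14) + 241437/218614·(-487/378) = -580531/207108 ≠ 1/12
b·A²c: 241437/218614·(-5) = -1207185/218614 ≠ 1/24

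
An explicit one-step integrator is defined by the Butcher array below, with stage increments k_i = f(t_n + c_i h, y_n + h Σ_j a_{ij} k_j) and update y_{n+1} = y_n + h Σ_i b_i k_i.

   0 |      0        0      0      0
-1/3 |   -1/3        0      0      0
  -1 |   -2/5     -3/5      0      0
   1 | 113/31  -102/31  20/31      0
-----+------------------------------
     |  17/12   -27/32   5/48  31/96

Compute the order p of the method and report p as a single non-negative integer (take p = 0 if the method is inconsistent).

4

b = (17/12, -27/32, 5/48, 31/96)
c = (0, -1/3, -1, 1)
Ac = (0, 0, 1/5, 14/31)
Σ b_i: 17/12·1 + (-27/32)·1 + 5/48·1 + 31/96·1 = 1 ✓
b·c: (-27/32)·(-1/3) + 5/48·(-1) + 31/96·1 = 1/2 ✓
b·c²: (-27/32)·1/9 + 5/48·1 + 31/96·1 = 1/3 ✓
b·Ac: 5/48·1/5 + 31/96·14/31 = 1/6 ✓
b·c³: (-27/32)·(-1/27) + 5/48·(-1) + 31/96·1 = 1/4 ✓
b·(c∘Ac): 5/48·(-1/5) + 31/96·14/31 = 1/8 ✓
b·Ac²: 5/48·(-1/15) + 31/96·26/93 = 1/12 ✓
b·A²c: 31/96·4/31 = 1/24 ✓; 4 stages ⇒ order 4.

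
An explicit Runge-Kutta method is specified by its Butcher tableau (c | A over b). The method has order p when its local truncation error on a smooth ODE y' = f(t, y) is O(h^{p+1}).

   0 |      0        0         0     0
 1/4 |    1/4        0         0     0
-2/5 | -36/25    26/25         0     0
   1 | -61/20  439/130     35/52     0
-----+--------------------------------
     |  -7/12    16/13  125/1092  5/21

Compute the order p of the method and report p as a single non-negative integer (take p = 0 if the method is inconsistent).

4

b = (-7/12, 16/13, 125/1092, 5/21)
c = (0, 1/4, -2/5, 1)
Ac = (0, 0, 13/50, 23/40)
Σ b_i: (-7/12)·1 + 16/13·1 + 125/1092·1 + 5/21·1 = 1 ✓
b·c: 16/13·1/4 + 125/1092·(-2/5) + 5/21·1 = 1/2 ✓
b·c²: 16/13·1/16 + 125/1092·4/25 + 5/21·1 = 1/3 ✓
b·Ac: 125/1092·13/50 + 5/21·23/40 = 1/6 ✓
b·c³: 16/13·1/64 + 125/1092·(-8/125) + 5/21·1 = 1/4 ✓
b·(c∘Ac): 125/1092·(-13/125) + 5/21·23/40 = 1/8 ✓
b·Ac²: 125/1092·13/200 + 5/21·51/160 = 1/12 ✓
b·A²c: 5/21·7/40 = 1/24 ✓; 4 stages ⇒ order 4.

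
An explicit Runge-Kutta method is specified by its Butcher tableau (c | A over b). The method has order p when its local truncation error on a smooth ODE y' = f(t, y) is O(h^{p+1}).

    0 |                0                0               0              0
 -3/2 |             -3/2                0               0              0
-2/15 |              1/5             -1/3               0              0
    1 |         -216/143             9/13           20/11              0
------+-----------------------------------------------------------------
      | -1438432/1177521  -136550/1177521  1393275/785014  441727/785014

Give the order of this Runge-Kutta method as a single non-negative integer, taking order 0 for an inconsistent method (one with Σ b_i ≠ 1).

b = (-1438432/1177521, -136550/1177521, 1393275/785014, 441727/785014)
c = (0, -3/2, -2/15, 1)
Ac = (0, 0, 1/2, -1099/858)
Σ b_i: (-1438432/1177521)·1 + (-136550/1177521)·1 + 1393275/785014·1 + 441727/785014·1 = 1 ✓
b·c: (-136550/1177521)·(-3/2) + 1393275/785014·(-2/15) + 441727/785014·1 = 1/2 ✓
b·c²: (-136550/1177521)·9/4 + 1393275/785014·4/225 + 441727/785014·1 = 1/3 ✓
b·Ac: 1393275/785014·1/2 + 441727/785014·(-1099/858) = 1/6 ✓
b·c³: (-136550/1177521)·(-27/8) + 1393275/785014·(-8/3375) + 441727/785014·1 = 67109573/70651260 ≠ 1/4 ⇒ order 3.
b·(c∘Ac): 1393275/785014·(-1/15) + 441727/785014·(-1099/858) = -3952121/4710084 ≠ 1/8
b·Ac²: 1393275/785014·(-3/4) + 441727/785014·40927/25740 = -30834311/70651260 ≠ 1/12
b·A²c: 441727/785014·10/11 = 200785/392507 ≠ 1/24

3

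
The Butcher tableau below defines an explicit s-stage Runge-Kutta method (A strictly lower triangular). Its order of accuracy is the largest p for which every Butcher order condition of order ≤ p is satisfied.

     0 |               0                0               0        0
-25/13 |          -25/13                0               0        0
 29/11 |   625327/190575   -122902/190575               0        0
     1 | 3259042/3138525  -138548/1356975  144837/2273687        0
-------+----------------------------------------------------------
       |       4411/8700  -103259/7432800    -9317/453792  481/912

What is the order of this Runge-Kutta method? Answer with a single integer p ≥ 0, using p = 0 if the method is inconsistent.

4

b = (4411/8700, -103259/7432800, -9317/453792, 481/912)
c = (0, -25/13, 29/11, 1)
Ac = (0, 0, 9454/7623, 1577/4329)
Σ b_i: 4411/8700·1 + (-103259/7432800)·1 + (-9317/453792)·1 + 481/912·1 = 1 ✓
b·c: (-103259/7432800)·(-25/13) + (-9317/453792)·29/11 + 481/912·1 = 1/2 ✓
b·c²: (-103259/7432800)·625/169 + (-9317/453792)·841/121 + 481/912·1 = 1/3 ✓
b·Ac: (-9317/453792)·9454/7623 + 481/912·1577/4329 = 1/6 ✓
b·c³: (-103259/7432800)·(-15625/2197) + (-9317/453792)·24389/1331 + 481/912·1 = 1/4 ✓
b·(c∘Ac): (-9317/453792)·274166/83853 + 481/912·1577/4329 = 1/8 ✓
b·Ac²: (-9317/453792)·(-236350/99099) + 481/912·3667/56277 = 1/12 ✓
b·A²c: 481/912·38/481 = 1/24 ✓; 4 stages ⇒ order 4.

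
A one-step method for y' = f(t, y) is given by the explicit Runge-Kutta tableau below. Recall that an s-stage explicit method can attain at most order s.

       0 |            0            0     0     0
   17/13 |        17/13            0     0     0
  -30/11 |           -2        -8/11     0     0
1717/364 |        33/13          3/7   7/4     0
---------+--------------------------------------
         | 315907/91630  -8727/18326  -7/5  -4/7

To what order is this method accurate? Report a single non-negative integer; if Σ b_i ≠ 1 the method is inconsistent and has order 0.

b = (315907/91630, -8727/18326, -7/5, -4/7)
c = (0, 17/13, -30/11, 1717/364)
Ac = (0, 0, -136/143, -8433/2002)
Σ b_i: 315907/91630·1 + (-8727/18326)·1 + (-7/5)·1 + (-4/7)·1 = 1 ✓
b·c: (-8727/18326)·17/13 + (-7/5)·(-30/11) + (-4/7)·1717/364 = 1/2 ✓
b·c²: (-8727/18326)·289/169 + (-7/5)·900/121 + (-4/7)·2948089/132496 = -671719735/28056028 ≠ 1/3 ⇒ order 2.
b·Ac: (-7/5)·(-136/143) + (-4/7)·(-8433/2002) = 130978/35035 ≠ 1/6

2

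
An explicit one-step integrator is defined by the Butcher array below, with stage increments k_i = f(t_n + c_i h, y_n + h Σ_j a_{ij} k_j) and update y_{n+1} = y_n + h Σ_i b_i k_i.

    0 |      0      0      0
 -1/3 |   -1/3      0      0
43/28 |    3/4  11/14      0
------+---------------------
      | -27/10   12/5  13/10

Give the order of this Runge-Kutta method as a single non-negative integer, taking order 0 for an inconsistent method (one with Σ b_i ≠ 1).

1

b = (-27/10, 12/5, 13/10)
c = (0, -1/3, 43/28)
Ac = (0, 0, -11/42)
Σ b_i: (-27/10)·1 + 12/5·1 + 13/10·1 = 1 ✓
b·c: 12/5·(-1/3) + 13/10·43/28 = 67/56 ≠ 1/2 ⇒ order 1.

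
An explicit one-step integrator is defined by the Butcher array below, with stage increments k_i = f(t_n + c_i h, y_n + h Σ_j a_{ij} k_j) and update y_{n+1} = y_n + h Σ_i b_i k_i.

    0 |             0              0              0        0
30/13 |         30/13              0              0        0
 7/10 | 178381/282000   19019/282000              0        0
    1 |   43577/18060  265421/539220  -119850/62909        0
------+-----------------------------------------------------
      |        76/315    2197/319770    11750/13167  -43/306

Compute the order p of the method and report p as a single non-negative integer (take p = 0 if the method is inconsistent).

4

b = (76/315, 2197/319770, 11750/13167, -43/306)
c = (0, 30/13, 7/10, 1)
Ac = (0, 0, 1463/9400, -17/86)
Σ b_i: 76/315·1 + 2197/319770·1 + 11750/13167·1 + (-43/306)·1 = 1 ✓
b·c: 2197/319770·30/13 + 11750/13167·7/10 + (-43/306)·1 = 1/2 ✓
b·c²: 2197/319770·900/169 + 11750/13167·49/100 + (-43/306)·1 = 1/3 ✓
b·Ac: 11750/13167·1463/9400 + (-43/306)·(-17/86) = 1/6 ✓
b·c³: 2197/319770·27000/2197 + 11750/13167·343/1000 + (-43/306)·1 = 1/4 ✓
b·(c∘Ac): 11750/13167·10241/94000 + (-43/306)·(-17/86) = 1/8 ✓
b·Ac²: 11750/13167·4389/12220 + (-43/306)·1887/1118 = 1/12 ✓
b·A²c: (-43/306)·(-51/172) = 1/24 ✓; 4 stages ⇒ order 4.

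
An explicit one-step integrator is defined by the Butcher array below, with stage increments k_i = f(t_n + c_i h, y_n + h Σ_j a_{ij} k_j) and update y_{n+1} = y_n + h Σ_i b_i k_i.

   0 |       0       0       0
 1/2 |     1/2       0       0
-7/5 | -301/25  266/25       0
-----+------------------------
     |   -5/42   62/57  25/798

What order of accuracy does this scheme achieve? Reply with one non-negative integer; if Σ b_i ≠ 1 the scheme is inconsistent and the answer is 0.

b = (-5/42, 62/57, 25/798)
c = (0, 1/2, -7/5)
Ac = (0, 0, 133/25)
Σ b_i: (-5/42)·1 + 62/57·1 + 25/798·1 = 1 ✓
b·c: 62/57·1/2 + 25/798·(-7/5) = 1/2 ✓
b·c²: 62/57·1/4 + 25/798·49/25 = 1/3 ✓
b·Ac: 25/798·133/25 = 1/6 ✓; 3 stages ⇒ order 3.

3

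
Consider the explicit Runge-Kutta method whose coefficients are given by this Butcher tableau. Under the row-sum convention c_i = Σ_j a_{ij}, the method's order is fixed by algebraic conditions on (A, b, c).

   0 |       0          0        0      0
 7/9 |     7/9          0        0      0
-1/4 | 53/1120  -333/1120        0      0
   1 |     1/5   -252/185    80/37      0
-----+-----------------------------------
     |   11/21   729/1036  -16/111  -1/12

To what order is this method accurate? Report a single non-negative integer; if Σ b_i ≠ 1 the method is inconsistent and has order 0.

4

b = (11/21, 729/1036, -16/111, -1/12)
c = (0, 7/9, -1/4, 1)
Ac = (0, 0, -37/160, -8/5)
Σ b_i: 11/21·1 + 729/1036·1 + (-16/111)·1 + (-1/12)·1 = 1 ✓
b·c: 729/1036·7/9 + (-16/111)·(-1/4) + (-1/12)·1 = 1/2 ✓
b·c²: 729/1036·49/81 + (-16/111)·1/16 + (-1/12)·1 = 1/3 ✓
b·Ac: (-16/111)·(-37/160) + (-1/12)·(-8/5) = 1/6 ✓
b·c³: 729/1036·343/729 + (-16/111)·(-1/64) + (-1/12)·1 = 1/4 ✓
b·(c∘Ac): (-16/111)·37/640 + (-1/12)·(-8/5) = 1/8 ✓
b·Ac²: (-16/111)·(-259/1440) + (-1/12)·(-31/45) = 1/12 ✓
b·A²c: (-1/12)·(-1/2) = 1/24 ✓; 4 stages ⇒ order 4.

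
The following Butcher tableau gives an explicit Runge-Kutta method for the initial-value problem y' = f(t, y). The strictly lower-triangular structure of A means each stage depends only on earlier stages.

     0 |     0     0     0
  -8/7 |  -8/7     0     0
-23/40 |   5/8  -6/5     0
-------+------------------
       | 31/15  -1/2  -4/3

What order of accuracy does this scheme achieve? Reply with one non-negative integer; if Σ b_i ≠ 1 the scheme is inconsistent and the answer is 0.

0

b = (31/15, -1/2, -4/3)
c = (0, -8/7, -23/40)
Ac = (0, 0, 48/35)
Σ b_i: 31/15·1 + (-1/2)·1 + (-4/3)·1 = 7/30 ≠ 1 ⇒ order 0.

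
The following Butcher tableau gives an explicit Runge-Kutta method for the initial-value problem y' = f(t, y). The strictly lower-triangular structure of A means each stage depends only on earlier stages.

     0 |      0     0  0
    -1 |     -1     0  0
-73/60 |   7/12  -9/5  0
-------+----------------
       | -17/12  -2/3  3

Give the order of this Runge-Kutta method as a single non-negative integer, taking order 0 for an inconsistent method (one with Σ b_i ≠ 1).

b = (-17/12, -2/3, 3)
c = (0, -1, -73/60)
Ac = (0, 0, 9/5)
Σ b_i: (-17/12)·1 + (-2/3)·1 + 3·1 = 11/12 ≠ 1 ⇒ order 0.

0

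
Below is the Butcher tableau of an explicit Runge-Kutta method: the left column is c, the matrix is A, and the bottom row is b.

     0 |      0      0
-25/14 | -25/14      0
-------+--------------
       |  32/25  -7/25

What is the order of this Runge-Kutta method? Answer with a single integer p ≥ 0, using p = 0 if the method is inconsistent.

2

b = (32/25, -7/25)
c = (0, -25/14)
Σ b_i: 32/25·1 + (-7/25)·1 = 1 ✓
b·c: (-7/25)·(-25/14) = 1/2 ✓; 2 stages ⇒ order 2.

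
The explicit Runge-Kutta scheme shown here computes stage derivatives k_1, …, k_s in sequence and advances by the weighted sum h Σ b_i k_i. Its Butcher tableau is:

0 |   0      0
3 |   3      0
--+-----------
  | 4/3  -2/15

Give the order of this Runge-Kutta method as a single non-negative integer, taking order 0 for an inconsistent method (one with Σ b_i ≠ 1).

0

b = (4/3, -2/15)
c = (0, 3)
Σ b_i: 4/3·1 + (-2/15)·1 = 6/5 ≠ 1 ⇒ order 0.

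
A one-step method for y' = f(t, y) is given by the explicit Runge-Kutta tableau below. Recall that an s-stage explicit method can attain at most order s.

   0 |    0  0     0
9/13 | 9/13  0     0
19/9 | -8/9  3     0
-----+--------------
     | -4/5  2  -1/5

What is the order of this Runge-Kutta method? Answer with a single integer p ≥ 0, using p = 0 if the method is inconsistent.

1

b = (-4/5, 2, -1/5)
c = (0, 9/13, 19/9)
Ac = (0, 0, 27/13)
Σ b_i: (-4/5)·1 + 2·1 + (-1/5)·1 = 1 ✓
b·c: 2·9/13 + (-1/5)·19/9 = 563/585 ≠ 1/2 ⇒ order 1.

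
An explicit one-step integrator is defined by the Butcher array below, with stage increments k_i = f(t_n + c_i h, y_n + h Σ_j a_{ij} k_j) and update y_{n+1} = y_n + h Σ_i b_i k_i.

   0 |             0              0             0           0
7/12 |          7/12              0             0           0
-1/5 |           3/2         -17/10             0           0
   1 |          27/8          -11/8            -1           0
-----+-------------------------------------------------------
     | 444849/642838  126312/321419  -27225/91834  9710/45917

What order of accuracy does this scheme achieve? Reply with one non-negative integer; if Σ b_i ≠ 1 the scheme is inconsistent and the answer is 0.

b = (444849/642838, 126312/321419, -27225/91834, 9710/45917)
c = (0, 7/12, -1/5, 1)
Ac = (0, 0, -119/120, -289/480)
Σ b_i: 444849/642838·1 + 126312/321419·1 + (-27225/91834)·1 + 9710/45917·1 = 1 ✓
b·c: 126312/321419·7/12 + (-27225/91834)·(-1/5) + 9710/45917·1 = 1/2 ✓
b·c²: 126312/321419·49/144 + (-27225/91834)·1/25 + 9710/45917·1 = 1/3 ✓
b·Ac: (-27225/91834)·(-119/120) + 9710/45917·(-289/480) = 1/6 ✓
b·c³: 126312/321419·343/1728 + (-27225/91834)·(-1/125) + 9710/45917·1 = 4824239/16530120 ≠ 1/4 ⇒ order 3.
b·(c∘Ac): (-27225/91834)·119/600 + 9710/45917·(-289/480) = -12065/64824 ≠ 1/8
b·Ac²: (-27225/91834)·(-833/1440) + 9710/45917·(-14627/28800) = 1059451/16530120 ≠ 1/12
b·A²c: 9710/45917·119/120 = 6797/32412 ≠ 1/24

3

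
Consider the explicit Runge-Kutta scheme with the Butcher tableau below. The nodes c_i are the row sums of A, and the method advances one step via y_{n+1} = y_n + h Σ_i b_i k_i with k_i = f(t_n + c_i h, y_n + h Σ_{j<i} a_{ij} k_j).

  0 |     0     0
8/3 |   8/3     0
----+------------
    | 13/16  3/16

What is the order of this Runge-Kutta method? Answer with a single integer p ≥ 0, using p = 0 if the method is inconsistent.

b = (13/16, 3/16)
c = (0, 8/3)
Σ b_i: 13/16·1 + 3/16·1 = 1 ✓
b·c: 3/16·8/3 = 1/2 ✓; 2 stages ⇒ order 2.

2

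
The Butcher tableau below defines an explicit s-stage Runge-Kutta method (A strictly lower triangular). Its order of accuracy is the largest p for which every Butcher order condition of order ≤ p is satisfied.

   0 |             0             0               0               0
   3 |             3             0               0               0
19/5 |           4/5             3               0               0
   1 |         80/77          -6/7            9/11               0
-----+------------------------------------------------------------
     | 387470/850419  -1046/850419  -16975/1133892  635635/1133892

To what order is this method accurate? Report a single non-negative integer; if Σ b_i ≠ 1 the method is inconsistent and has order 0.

3

b = (387470/850419, -1046/850419, -16975/1133892, 635635/1133892)
c = (0, 3, 19/5, 1)
Ac = (0, 0, 9, 207/385)
Σ b_i: 387470/850419·1 + (-1046/850419)·1 + (-16975/1133892)·1 + 635635/1133892·1 = 1 ✓
b·c: (-1046/850419)·3 + (-16975/1133892)·19/5 + 635635/1133892·1 = 1/2 ✓
b·c²: (-1046/850419)·9 + (-16975/1133892)·361/25 + 635635/1133892·1 = 1/3 ✓
b·Ac: (-16975/1133892)·9 + 635635/1133892·207/385 = 1/6 ✓
b·c³: (-1046/850419)·27 + (-16975/1133892)·6859/125 + 635635/1133892·1 = -833683/2834730 ≠ 1/4 ⇒ order 3.
b·(c∘Ac): (-16975/1133892)·171/5 + 635635/1133892·207/385 = -2211/10499 ≠ 1/8
b·Ac²: (-16975/1133892)·27 + 635635/1133892·7893/1925 = 596651/314970 ≠ 1/12
b·A²c: 635635/1133892·81/11 = 173355/41996 ≠ 1/24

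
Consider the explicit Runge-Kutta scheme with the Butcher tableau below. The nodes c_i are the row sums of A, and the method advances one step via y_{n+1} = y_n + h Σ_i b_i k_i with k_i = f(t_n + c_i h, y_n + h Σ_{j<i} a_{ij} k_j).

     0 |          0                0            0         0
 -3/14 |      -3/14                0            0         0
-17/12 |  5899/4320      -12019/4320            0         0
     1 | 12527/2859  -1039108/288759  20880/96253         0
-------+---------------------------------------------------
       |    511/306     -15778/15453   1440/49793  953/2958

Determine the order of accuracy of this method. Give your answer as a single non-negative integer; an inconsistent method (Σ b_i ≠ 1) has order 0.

b = (511/306, -15778/15453, 1440/49793, 953/2958)
c = (0, -3/14, -17/12, 1)
Ac = (0, 0, 1717/2880, 442/953)
Σ b_i: 511/306·1 + (-15778/15453)·1 + 1440/49793·1 + 953/2958·1 = 1 ✓
b·c: (-15778/15453)·(-3/14) + 1440/49793·(-17/12) + 953/2958·1 = 1/2 ✓
b·c²: (-15778/15453)·9/196 + 1440/49793·289/144 + 953/2958·1 = 1/3 ✓
b·Ac: 1440/49793·1717/2880 + 953/2958·442/953 = 1/6 ✓
b·c³: (-15778/15453)·(-27/2744) + 1440/49793·(-4913/1728) + 953/2958·1 = 1/4 ✓
b·(c∘Ac): 1440/49793·(-29189/34560) + 953/2958·442/953 = 1/8 ✓
b·Ac²: 1440/49793·(-1717/13440) + 953/2958·1802/6671 = 1/12 ✓
b·A²c: 953/2958·493/3812 = 1/24 ✓; 4 stages ⇒ order 4.

4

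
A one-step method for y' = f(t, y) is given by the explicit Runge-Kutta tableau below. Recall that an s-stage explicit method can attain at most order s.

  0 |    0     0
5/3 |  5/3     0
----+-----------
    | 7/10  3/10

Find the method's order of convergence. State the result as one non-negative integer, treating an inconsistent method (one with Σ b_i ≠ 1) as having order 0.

b = (7/10, 3/10)
c = (0, 5/3)
Σ b_i: 7/10·1 + 3/10·1 = 1 ✓
b·c: 3/10·5/3 = 1/2 ✓; 2 stages ⇒ order 2.

2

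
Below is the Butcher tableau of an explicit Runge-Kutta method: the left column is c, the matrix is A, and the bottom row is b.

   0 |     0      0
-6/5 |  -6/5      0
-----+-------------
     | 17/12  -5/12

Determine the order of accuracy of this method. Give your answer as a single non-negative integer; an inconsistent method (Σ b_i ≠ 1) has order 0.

2

b = (17/12, -5/12)
c = (0, -6/5)
Σ b_i: 17/12·1 + (-5/12)·1 = 1 ✓
b·c: (-5/12)·(-6/5) = 1/2 ✓; 2 stages ⇒ order 2.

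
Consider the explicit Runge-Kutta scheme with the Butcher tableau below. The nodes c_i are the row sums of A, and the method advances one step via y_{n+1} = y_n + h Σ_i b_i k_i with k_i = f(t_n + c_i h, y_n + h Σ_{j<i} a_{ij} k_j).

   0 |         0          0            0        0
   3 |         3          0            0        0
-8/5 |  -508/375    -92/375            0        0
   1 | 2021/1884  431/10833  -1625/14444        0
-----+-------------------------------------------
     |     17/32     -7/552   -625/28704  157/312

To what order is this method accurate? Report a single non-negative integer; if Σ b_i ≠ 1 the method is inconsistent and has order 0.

b = (17/32, -7/552, -625/28704, 157/312)
c = (0, 3, -8/5, 1)
Ac = (0, 0, -92/125, 47/157)
Σ b_i: 17/32·1 + (-7/552)·1 + (-625/28704)·1 + 157/312·1 = 1 ✓
b·c: (-7/552)·3 + (-625/28704)·(-8/5) + 157/312·1 = 1/2 ✓
b·c²: (-7/552)·9 + (-625/28704)·64/25 + 157/312·1 = 1/3 ✓
b·Ac: (-625/28704)·(-92/125) + 157/312·47/157 = 1/6 ✓
b·c³: (-7/552)·27 + (-625/28704)·(-512/125) + 157/312·1 = 1/4 ✓
b·(c∘Ac): (-625/28704)·736/625 + 157/312·47/157 = 1/8 ✓
b·Ac²: (-625/28704)·(-276/125) + 157/312·11/157 = 1/12 ✓
b·A²c: 157/312·13/157 = 1/24 ✓; 4 stages ⇒ order 4.

4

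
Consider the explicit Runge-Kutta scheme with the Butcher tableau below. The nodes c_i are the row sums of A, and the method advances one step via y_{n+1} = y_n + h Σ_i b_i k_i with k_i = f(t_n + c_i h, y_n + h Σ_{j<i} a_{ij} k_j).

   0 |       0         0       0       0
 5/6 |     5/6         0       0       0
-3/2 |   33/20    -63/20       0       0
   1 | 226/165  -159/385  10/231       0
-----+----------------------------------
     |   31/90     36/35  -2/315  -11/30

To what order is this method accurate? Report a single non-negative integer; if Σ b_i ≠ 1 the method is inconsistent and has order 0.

b = (31/90, 36/35, -2/315, -11/30)
c = (0, 5/6, -3/2, 1)
Ac = (0, 0, -21/8, -9/22)
Σ b_i: 31/90·1 + 36/35·1 + (-2/315)·1 + (-11/30)·1 = 1 ✓
b·c: 36/35·5/6 + (-2/315)·(-3/2) + (-11/30)·1 = 1/2 ✓
b·c²: 36/35·25/36 + (-2/315)·9/4 + (-11/30)·1 = 1/3 ✓
b·Ac: (-2/315)·(-21/8) + (-11/30)·(-9/22) = 1/6 ✓
b·c³: 36/35·125/216 + (-2/315)·(-27/8) + (-11/30)·1 = 1/4 ✓
b·(c∘Ac): (-2/315)·63/16 + (-11/30)·(-9/22) = 1/8 ✓
b·Ac²: (-2/315)·(-35/16) + (-11/30)·(-25/132) = 1/12 ✓
b·A²c: (-11/30)·(-5/44) = 1/24 ✓; 4 stages ⇒ order 4.

4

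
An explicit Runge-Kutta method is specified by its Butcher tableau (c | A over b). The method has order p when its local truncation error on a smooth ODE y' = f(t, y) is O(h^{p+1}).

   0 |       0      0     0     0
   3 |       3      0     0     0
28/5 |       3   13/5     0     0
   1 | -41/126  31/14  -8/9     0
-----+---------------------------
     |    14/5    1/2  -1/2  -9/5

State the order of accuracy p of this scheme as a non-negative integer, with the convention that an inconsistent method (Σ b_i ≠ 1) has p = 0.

1

b = (14/5, 1/2, -1/2, -9/5)
c = (0, 3, 28/5, 1)
Ac = (0, 0, 39/5, 1049/630)
Σ b_i: 14/5·1 + 1/2·1 + (-1/2)·1 + (-9/5)·1 = 1 ✓
b·c: 1/2·3 + (-1/2)·28/5 + (-9/5)·1 = -31/10 ≠ 1/2 ⇒ order 1.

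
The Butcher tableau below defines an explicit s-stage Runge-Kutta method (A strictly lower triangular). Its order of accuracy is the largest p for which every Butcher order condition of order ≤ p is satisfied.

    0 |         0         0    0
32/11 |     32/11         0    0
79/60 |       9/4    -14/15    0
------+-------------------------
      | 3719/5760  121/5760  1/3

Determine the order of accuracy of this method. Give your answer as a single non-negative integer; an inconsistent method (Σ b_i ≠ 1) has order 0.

b = (3719/5760, 121/5760, 1/3)
c = (0, 32/11, 79/60)
Ac = (0, 0, -448/165)
Σ b_i: 3719/5760·1 + 121/5760·1 + 1/3·1 = 1 ✓
b·c: 121/5760·32/11 + 1/3·79/60 = 1/2 ✓
b·c²: 121/5760·1024/121 + 1/3·6241/3600 = 8161/10800 ≠ 1/3 ⇒ order 2.
b·Ac: 1/3·(-448/165) = -448/495 ≠ 1/6

2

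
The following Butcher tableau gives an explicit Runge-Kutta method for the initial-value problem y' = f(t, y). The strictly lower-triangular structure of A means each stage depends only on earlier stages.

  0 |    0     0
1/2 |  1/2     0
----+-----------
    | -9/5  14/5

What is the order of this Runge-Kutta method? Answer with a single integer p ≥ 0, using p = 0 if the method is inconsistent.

b = (-9/5, 14/5)
c = (0, 1/2)
Σ b_i: (-9/5)·1 + 14/5·1 = 1 ✓
b·c: 14/5·1/2 = 7/5 ≠ 1/2 ⇒ order 1.

1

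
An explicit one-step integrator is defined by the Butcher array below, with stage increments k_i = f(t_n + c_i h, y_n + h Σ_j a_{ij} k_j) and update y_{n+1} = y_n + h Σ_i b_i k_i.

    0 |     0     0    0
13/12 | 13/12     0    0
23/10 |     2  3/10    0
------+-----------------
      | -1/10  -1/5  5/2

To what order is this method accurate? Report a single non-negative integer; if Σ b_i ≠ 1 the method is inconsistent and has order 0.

b = (-1/10, -1/5, 5/2)
c = (0, 13/12, 23/10)
Ac = (0, 0, 13/40)
Σ b_i: (-1/10)·1 + (-1/5)·1 + 5/2·1 = 11/5 ≠ 1 ⇒ order 0.

0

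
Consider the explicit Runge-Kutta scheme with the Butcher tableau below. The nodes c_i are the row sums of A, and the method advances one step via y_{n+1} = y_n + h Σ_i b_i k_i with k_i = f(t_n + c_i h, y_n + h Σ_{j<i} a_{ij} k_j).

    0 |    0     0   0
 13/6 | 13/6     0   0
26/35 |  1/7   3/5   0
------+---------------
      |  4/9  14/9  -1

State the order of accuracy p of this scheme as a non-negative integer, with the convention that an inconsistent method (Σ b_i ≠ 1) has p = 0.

b = (4/9, 14/9, -1)
c = (0, 13/6, 26/35)
Ac = (0, 0, 13/10)
Σ b_i: 4/9·1 + 14/9·1 + (-1)·1 = 1 ✓
b·c: 14/9·13/6 + (-1)·26/35 = 2483/945 ≠ 1/2 ⇒ order 1.

1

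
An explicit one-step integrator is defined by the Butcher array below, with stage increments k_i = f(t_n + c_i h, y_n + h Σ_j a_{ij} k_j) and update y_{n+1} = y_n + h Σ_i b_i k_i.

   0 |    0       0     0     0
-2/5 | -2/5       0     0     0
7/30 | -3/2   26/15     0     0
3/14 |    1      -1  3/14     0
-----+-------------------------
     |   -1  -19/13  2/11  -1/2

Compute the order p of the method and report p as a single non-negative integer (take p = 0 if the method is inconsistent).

0

b = (-1, -19/13, 2/11, -1/2)
c = (0, -2/5, 7/30, 3/14)
Ac = (0, 0, -52/75, 9/20)
Σ b_i: (-1)·1 + (-19/13)·1 + 2/11·1 + (-1/2)·1 = -795/286 ≠ 1 ⇒ order 0.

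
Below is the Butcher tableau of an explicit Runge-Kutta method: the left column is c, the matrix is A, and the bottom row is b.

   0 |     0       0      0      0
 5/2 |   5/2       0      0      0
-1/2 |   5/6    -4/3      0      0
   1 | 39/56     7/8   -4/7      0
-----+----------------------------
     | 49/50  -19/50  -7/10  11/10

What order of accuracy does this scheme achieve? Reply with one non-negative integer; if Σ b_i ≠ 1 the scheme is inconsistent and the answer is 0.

2

b = (49/50, -19/50, -7/10, 11/10)
c = (0, 5/2, -1/2, 1)
Ac = (0, 0, -10/3, 277/112)
Σ b_i: 49/50·1 + (-19/50)·1 + (-7/10)·1 + 11/10·1 = 1 ✓
b·c: (-19/50)·5/2 + (-7/10)·(-1/2) + 11/10·1 = 1/2 ✓
b·c²: (-19/50)·25/4 + (-7/10)·1/4 + 11/10·1 = -29/20 ≠ 1/3 ⇒ order 2.
b·Ac: (-7/10)·(-10/3) + 11/10·277/112 = 16981/3360 ≠ 1/6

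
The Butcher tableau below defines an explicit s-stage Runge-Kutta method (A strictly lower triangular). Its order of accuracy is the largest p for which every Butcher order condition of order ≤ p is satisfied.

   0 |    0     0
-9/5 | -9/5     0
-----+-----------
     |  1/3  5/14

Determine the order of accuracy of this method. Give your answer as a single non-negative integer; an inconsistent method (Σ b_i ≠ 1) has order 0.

b = (1/3, 5/14)
c = (0, -9/5)
Σ b_i: 1/3·1 + 5/14·1 = 29/42 ≠ 1 ⇒ order 0.

0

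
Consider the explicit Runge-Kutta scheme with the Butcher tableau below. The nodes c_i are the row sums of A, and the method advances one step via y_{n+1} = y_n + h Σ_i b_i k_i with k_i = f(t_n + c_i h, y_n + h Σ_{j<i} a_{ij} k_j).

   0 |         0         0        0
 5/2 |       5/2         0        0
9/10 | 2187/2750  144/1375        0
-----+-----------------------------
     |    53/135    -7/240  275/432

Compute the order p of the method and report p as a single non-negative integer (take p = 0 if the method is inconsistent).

b = (53/135, -7/240, 275/432)
c = (0, 5/2, 9/10)
Ac = (0, 0, 72/275)
Σ b_i: 53/135·1 + (-7/240)·1 + 275/432·1 = 1 ✓
b·c: (-7/240)·5/2 + 275/432·9/10 = 1/2 ✓
b·c²: (-7/240)·25/4 + 275/432·81/100 = 1/3 ✓
b·Ac: 275/432·72/275 = 1/6 ✓; 3 stages ⇒ order 3.

3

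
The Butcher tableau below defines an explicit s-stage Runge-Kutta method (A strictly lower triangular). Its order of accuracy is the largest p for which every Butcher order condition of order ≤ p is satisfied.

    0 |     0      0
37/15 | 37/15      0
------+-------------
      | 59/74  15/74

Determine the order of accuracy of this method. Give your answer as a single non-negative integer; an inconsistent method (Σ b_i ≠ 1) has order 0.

2

b = (59/74, 15/74)
c = (0, 37/15)
Σ b_i: 59/74·1 + 15/74·1 = 1 ✓
b·c: 15/74·37/15 = 1/2 ✓; 2 stages ⇒ order 2.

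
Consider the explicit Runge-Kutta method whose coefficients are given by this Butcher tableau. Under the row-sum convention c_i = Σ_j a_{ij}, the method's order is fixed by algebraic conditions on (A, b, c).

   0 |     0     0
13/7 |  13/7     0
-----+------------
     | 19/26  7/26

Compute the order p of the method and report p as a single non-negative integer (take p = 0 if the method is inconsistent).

2

b = (19/26, 7/26)
c = (0, 13/7)
Σ b_i: 19/26·1 + 7/26·1 = 1 ✓
b·c: 7/26·13/7 = 1/2 ✓; 2 stages ⇒ order 2.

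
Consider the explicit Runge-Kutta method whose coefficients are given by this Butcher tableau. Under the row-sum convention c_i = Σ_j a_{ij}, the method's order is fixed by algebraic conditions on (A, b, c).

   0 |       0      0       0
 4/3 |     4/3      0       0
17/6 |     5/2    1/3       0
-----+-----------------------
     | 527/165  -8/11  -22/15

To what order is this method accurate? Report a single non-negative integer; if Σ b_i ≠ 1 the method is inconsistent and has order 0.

1

b = (527/165, -8/11, -22/15)
c = (0, 4/3, 17/6)
Ac = (0, 0, 4/9)
Σ b_i: 527/165·1 + (-8/11)·1 + (-22/15)·1 = 1 ✓
b·c: (-8/11)·4/3 + (-22/15)·17/6 = -2537/495 ≠ 1/2 ⇒ order 1.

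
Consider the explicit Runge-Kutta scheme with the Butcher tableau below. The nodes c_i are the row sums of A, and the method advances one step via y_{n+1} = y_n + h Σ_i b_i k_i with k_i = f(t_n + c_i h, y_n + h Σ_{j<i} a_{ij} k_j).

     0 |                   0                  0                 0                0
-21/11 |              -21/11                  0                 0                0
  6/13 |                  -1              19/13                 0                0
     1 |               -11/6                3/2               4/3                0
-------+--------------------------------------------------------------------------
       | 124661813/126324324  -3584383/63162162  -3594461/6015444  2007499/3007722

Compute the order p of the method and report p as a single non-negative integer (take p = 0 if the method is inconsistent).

3

b = (124661813/126324324, -3584383/63162162, -3594461/6015444, 2007499/3007722)
c = (0, -21/11, 6/13, 1)
Ac = (0, 0, -399/143, -643/286)
Σ b_i: 124661813/126324324·1 + (-3584383/63162162)·1 + (-3594461/6015444)·1 + 2007499/3007722·1 = 1 ✓
b·c: (-3584383/63162162)·(-21/11) + (-3594461/6015444)·6/13 + 2007499/3007722·1 = 1/2 ✓
b·c²: (-3584383/63162162)·441/121 + (-3594461/6015444)·36/169 + 2007499/3007722·1 = 1/3 ✓
b·Ac: (-3594461/6015444)·(-399/143) + 2007499/3007722·(-643/286) = 1/6 ✓
b·c³: (-3584383/63162162)·(-9261/1331) + (-3594461/6015444)·216/2197 + 2007499/3007722·1 = 19619702/19550193 ≠ 1/4 ⇒ order 3.
b·(c∘Ac): (-3594461/6015444)·(-2394/1859) + 2007499/3007722·(-643/286) = -48376003/66169884 ≠ 1/8
b·Ac²: (-3594461/6015444)·8379/1573 + 2007499/3007722·235203/40898 = 93981275/143368082 ≠ 1/12
b·A²c: 2007499/3007722·(-532/143) = -41076518/16542471 ≠ 1/24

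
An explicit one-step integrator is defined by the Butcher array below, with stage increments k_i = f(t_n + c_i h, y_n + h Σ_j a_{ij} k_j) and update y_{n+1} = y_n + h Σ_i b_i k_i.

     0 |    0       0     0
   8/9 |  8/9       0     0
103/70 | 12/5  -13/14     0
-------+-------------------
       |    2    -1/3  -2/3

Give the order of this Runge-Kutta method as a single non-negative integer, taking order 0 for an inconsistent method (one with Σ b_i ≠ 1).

b = (2, -1/3, -2/3)
c = (0, 8/9, 103/70)
Ac = (0, 0, -52/63)
Σ b_i: 2·1 + (-1/3)·1 + (-2/3)·1 = 1 ✓
b·c: (-1/3)·8/9 + (-2/3)·103/70 = -1207/945 ≠ 1/2 ⇒ order 1.

1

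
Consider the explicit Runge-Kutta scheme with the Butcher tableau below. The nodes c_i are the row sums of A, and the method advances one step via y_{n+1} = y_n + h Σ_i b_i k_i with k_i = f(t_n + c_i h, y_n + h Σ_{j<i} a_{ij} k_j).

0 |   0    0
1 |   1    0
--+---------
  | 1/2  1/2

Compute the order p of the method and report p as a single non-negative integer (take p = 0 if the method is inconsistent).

b = (1/2, 1/2)
c = (0, 1)
Σ b_i: 1/2·1 + 1/2·1 = 1 ✓
b·c: 1/2·1 = 1/2 ✓; 2 stages ⇒ order 2.

2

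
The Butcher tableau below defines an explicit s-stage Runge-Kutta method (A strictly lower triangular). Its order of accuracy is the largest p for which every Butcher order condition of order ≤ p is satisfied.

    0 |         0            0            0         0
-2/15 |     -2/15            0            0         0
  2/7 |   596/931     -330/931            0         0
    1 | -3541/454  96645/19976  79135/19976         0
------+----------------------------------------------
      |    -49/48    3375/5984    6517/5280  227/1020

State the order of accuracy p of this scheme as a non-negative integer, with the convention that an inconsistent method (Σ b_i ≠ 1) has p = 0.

b = (-49/48, 3375/5984, 6517/5280, 227/1020)
c = (0, -2/15, 2/7, 1)
Ac = (0, 0, 44/931, 221/454)
Σ b_i: (-49/48)·1 + 3375/5984·1 + 6517/5280·1 + 227/1020·1 = 1 ✓
b·c: 3375/5984·(-2/15) + 6517/5280·2/7 + 227/1020·1 = 1/2 ✓
b·c²: 3375/5984·4/225 + 6517/5280·4/49 + 227/1020·1 = 1/3 ✓
b·Ac: 6517/5280·44/931 + 227/1020·221/454 = 1/6 ✓
b·c³: 3375/5984·(-8/3375) + 6517/5280·8/343 + 227/1020·1 = 1/4 ✓
b·(c∘Ac): 6517/5280·88/6517 + 227/1020·221/454 = 1/8 ✓
b·Ac²: 6517/5280·(-88/13965) + 227/1020·1394/3405 = 1/12 ✓
b·A²c: 227/1020·85/454 = 1/24 ✓; 4 stages ⇒ order 4.

4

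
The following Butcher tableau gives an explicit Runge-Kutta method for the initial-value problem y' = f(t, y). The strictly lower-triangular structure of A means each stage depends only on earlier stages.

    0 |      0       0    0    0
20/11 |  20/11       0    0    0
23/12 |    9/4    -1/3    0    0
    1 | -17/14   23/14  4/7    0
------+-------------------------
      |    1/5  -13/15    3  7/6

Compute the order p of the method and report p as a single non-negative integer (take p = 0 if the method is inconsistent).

b = (1/5, -13/15, 3, 7/6)
c = (0, 20/11, 23/12, 1)
Ac = (0, 0, -20/33, 943/231)
Σ b_i: 1/5·1 + (-13/15)·1 + 3·1 + 7/6·1 = 7/2 ≠ 1 ⇒ order 0.

0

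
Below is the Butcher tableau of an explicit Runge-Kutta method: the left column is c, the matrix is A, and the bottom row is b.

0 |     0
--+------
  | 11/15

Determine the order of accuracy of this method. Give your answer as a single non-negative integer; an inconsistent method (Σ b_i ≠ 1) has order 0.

0

b = (11/15)
c = (0)
Σ b_i: 11/15·1 = 11/15 ≠ 1 ⇒ order 0.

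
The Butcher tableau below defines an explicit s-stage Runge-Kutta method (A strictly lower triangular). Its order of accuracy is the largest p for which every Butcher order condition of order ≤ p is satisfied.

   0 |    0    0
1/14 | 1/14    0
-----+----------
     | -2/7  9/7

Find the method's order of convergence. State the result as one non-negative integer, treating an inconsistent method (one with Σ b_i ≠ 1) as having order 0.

1

b = (-2/7, 9/7)
c = (0, 1/14)
Σ b_i: (-2/7)·1 + 9/7·1 = 1 ✓
b·c: 9/7·1/14 = 9/98 ≠ 1/2 ⇒ order 1.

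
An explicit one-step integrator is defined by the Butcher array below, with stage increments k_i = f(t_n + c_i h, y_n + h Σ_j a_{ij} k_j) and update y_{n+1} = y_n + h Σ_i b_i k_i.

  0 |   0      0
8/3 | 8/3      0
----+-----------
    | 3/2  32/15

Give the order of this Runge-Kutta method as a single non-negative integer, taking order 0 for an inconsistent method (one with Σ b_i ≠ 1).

b = (3/2, 32/15)
c = (0, 8/3)
Σ b_i: 3/2·1 + 32/15·1 = 109/30 ≠ 1 ⇒ order 0.

0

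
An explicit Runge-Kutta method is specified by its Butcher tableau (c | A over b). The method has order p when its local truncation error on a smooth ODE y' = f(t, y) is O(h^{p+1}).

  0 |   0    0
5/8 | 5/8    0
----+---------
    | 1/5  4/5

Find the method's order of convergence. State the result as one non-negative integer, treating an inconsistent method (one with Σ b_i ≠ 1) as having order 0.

2

b = (1/5, 4/5)
c = (0, 5/8)
Σ b_i: 1/5·1 + 4/5·1 = 1 ✓
b·c: 4/5·5/8 = 1/2 ✓; 2 stages ⇒ order 2.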